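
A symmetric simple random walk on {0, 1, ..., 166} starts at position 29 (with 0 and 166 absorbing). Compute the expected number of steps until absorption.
E[τ | X_0 = 29] = 3973

Let v_k = E[τ | X_0 = k]. Boundary: v_0 = v_166 = 0. Recurrence: v_k = 1 + (v_{k-1} + v_{k+1})/2 for 1 ≤ k ≤ 165. The particular solution to v_k − (v_{k-1} + v_{k+1})/2 = 1 is v_k = −k^2. Adding homogeneous solution A + B k and matching boundaries gives v_k = k (166 − k). Substituting k = 29: v_29 = 29 · 137 = 3973.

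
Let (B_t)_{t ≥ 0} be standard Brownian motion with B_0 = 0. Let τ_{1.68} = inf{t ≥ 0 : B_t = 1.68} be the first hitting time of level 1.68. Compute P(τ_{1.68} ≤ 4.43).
P(τ_{1.68} ≤ 4.43) = 2(1 − Φ(1.68/√4.43)) = 2(1 − Φ(0.7982)) ≈ 0.4248

By the reflection principle for standard BM, P(τ_b ≤ t) = 2 · P(B_t ≥ b). Since B_t ~ N(0, t), P(B_t ≥ 1.68) = 1 − Φ(1.68/√t) = 1 − Φ(1.68/√4.43) = 1 − Φ(0.7982) ≈ 0.21238. Doubling: P(τ_{1.68} ≤ 4.43) ≈ 2 · 0.21238 = 0.42476 ≈ 0.4248.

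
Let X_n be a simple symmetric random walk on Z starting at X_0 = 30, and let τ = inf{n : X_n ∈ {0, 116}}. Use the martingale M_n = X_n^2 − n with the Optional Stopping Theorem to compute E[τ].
E[τ] = 2580

M_n = X_n^2 − n is a martingale (since E[X_{n+1}^2 | F_n] = X_n^2 + 1). By OST (τ has finite mean in a bounded region), E[M_τ] = E[M_0] = X_0^2 − 0 = 30^2 = 900. Also E[M_τ] = E[X_τ^2] − E[τ]. The walk exits at 0 or 116, with P(hit 116 first) = 30/116, so E[X_τ^2] = 116^2 · 30/116 + 0 = 3480. Thus E[τ] = E[X_τ^2] − E[M_τ] = 3480 − 900 = 2580 = 30(116 − 30) = 2580.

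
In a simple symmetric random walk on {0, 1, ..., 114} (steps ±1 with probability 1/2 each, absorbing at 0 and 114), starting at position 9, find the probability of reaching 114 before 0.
P(hit 114 before 0) = 9/114 = 3/38

Let u_k = P(hit 114 before 0 | start at k). Then u_0 = 0, u_114 = 1, and u_k = u_{k-1}/2 + u_{k+1}/2 for 1 ≤ k ≤ 113. This harmonic recurrence is solved by u_k = k/114, giving u_9 = 9/114 = 3/38.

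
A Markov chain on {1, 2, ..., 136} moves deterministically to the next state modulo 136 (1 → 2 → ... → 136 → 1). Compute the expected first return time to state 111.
E[T_111 | X_0 = 111] = 136

The chain cycles deterministically, so starting at state 111 it returns in exactly 136 steps. Equivalently, the stationary distribution is uniform π_j = 1/136 for every state j, so by Kac's formula E[T_111] = 1/π_111 = 136.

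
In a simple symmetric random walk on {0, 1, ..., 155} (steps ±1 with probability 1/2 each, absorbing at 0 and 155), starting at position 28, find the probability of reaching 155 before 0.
P(hit 155 before 0) = 28/155

Let u_k = P(hit 155 before 0 | start at k). Then u_0 = 0, u_155 = 1, and u_k = u_{k-1}/2 + u_{k+1}/2 for 1 ≤ k ≤ 154. This harmonic recurrence is solved by u_k = k/155, giving u_28 = 28/155.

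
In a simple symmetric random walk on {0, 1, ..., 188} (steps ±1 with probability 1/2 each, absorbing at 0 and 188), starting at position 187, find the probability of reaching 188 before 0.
P(hit 188 before 0) = 187/188

Let u_k = P(hit 188 before 0 | start at k). Then u_0 = 0, u_188 = 1, and u_k = u_{k-1}/2 + u_{k+1}/2 for 1 ≤ k ≤ 187. This harmonic recurrence is solved by u_k = k/188, giving u_187 = 187/188.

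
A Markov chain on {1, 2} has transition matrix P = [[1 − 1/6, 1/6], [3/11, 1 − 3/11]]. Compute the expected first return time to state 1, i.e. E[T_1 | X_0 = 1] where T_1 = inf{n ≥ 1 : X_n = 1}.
E[T_1 | X_0 = 1] = 1/π_1 = 29/18

For an irreducible recurrent Markov chain with stationary distribution π, E[T_i | X_0 = i] = 1/π_i (Kac's formula). Here π_1 = (3/11)/(1/6 + 3/11) = (3/11)/(29/66) = 18/29, so E[T_1 | X_0 = 1] = 1/π_1 = (1/6 + 3/11)/(3/11) = (29/66)/(3/11) = 29/18.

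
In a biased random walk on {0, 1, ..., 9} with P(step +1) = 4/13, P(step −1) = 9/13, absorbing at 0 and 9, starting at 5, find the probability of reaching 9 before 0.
P(hit 9 before 0) = (1 − (9/4)^5) / (1 − (9/4)^9) = 2970880/77431669

Let u_k denote P(reach 9 before 0 | start at k). Boundary: u_0 = 0, u_9 = 1. Recurrence: u_k = 4/13·u_{k+1} + 9/13·u_{k-1} for 1 ≤ k ≤ 8. Try u_k = A + B·r^k with r = q/p = (9/13)/(4/13) = 9/4. Substitution satisfies the recurrence; boundary conditions give:
  u_k = (1 − r^k) / (1 − r^N) = (1 − (9/4)^5) / (1 − (9/4)^9) = 2970880/77431669.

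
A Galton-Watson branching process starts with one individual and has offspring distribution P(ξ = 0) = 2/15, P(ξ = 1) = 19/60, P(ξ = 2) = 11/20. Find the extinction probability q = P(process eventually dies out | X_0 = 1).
q = 8/33

The pgf is f(s) = 2/15 + 19/60·s + 11/20·s². The extinction probability q is the smallest fixed point of f in [0, 1]. Setting s = f(s):
  11/20·s² + (19/60 − 1)·s + 2/15 = 0
  11/20·s² − (2/15 + 11/20)·s + 2/15 = 0
which factors as (s − 1)·(11/20·s − 2/15) = 0, giving roots s = 1 and s = (2/15)/(11/20) = 8/33.
Mean offspring μ = 19/60 + 2·11/20 = 17/12 > 1 (supercritical), so q < 1. The extinction probability is the smaller root: q = (2/15)/(11/20) = 8/33.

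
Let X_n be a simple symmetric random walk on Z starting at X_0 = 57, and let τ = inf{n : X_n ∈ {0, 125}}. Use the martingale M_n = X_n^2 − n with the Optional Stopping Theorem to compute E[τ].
E[τ] = 3876

M_n = X_n^2 − n is a martingale (since E[X_{n+1}^2 | F_n] = X_n^2 + 1). By OST (τ has finite mean in a bounded region), E[M_τ] = E[M_0] = X_0^2 − 0 = 57^2 = 3249. Also E[M_τ] = E[X_τ^2] − E[τ]. The walk exits at 0 or 125, with P(hit 125 first) = 57/125, so E[X_τ^2] = 125^2 · 57/125 + 0 = 7125. Thus E[τ] = E[X_τ^2] − E[M_τ] = 7125 − 3249 = 3876 = 57(125 − 57) = 3876.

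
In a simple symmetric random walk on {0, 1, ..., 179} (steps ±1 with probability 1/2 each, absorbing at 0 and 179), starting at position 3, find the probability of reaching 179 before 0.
P(hit 179 before 0) = 3/179

Let u_k = P(hit 179 before 0 | start at k). Then u_0 = 0, u_179 = 1, and u_k = u_{k-1}/2 + u_{k+1}/2 for 1 ≤ k ≤ 178. This harmonic recurrence is solved by u_k = k/179, giving u_3 = 3/179.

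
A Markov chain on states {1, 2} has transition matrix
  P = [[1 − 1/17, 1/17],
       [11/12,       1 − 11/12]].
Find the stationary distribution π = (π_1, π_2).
π_1 = 187/199, π_2 = 12/199

Solve πP = π with π_1 + π_2 = 1. From πP = π: π_1 · (1 − 1/17) + π_2 · 11/12 = π_1 ⇒ π_2 · 11/12 = π_1 · 1/17 ⇒ π_2/π_1 = (1/17)/(11/12) = 12/187. Together with π_1 + π_2 = 1:
  π_1 = (11/12)/(1/17 + 11/12) = (11/12)/(199/204) = 187/199,
  π_2 = (1/17)/(1/17 + 11/12) = (1/17)/(199/204) = 12/199.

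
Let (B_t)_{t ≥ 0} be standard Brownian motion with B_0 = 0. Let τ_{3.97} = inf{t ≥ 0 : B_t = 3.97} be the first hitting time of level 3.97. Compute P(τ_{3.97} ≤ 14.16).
P(τ_{3.97} ≤ 14.16) = 2(1 − Φ(3.97/√14.16)) = 2(1 − Φ(1.0550)) ≈ 0.2914

By the reflection principle for standard BM, P(τ_b ≤ t) = 2 · P(B_t ≥ b). Since B_t ~ N(0, t), P(B_t ≥ 3.97) = 1 − Φ(3.97/√t) = 1 − Φ(3.97/√14.16) = 1 − Φ(1.0550) ≈ 0.14571. Doubling: P(τ_{3.97} ≤ 14.16) ≈ 2 · 0.14571 = 0.29142 ≈ 0.2914.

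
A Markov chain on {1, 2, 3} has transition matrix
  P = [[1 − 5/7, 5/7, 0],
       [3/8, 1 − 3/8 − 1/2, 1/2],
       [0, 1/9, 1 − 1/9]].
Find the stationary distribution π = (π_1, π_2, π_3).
π = (21/241, 40/241, 180/241)

This is a birth-death chain on three states, which satisfies detailed balance: π_1 · P_{12} = π_2 · P_{21} and π_2 · P_{23} = π_3 · P_{32}.
From π_1 · 5/7 = π_2 · 3/8: π_2/π_1 = (5/7)/(3/8) = 40/21.
From π_2 · 1/2 = π_3 · 1/9: π_3/π_2 = (1/2)/(1/9) = 9/2.
Take π_1 proportional to 1; then unnormalized π = (1, 40/21, 60/7). Normalize by dividing by the sum 241/21:
  π = (21/241, 40/241, 180/241).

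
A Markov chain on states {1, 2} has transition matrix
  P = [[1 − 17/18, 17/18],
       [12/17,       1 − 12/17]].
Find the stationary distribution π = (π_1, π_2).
π_1 = 216/505, π_2 = 289/505

Solve πP = π with π_1 + π_2 = 1. From πP = π: π_1 · (1 − 17/18) + π_2 · 12/17 = π_1 ⇒ π_2 · 12/17 = π_1 · 17/18 ⇒ π_2/π_1 = (17/18)/(12/17) = 289/216. Together with π_1 + π_2 = 1:
  π_1 = (12/17)/(17/18 + 12/17) = (12/17)/(505/306) = 216/505,
  π_2 = (17/18)/(17/18 + 12/17) = (17/18)/(505/306) = 289/505.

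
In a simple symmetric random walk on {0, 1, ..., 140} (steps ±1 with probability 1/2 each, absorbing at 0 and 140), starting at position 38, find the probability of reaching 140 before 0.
P(hit 140 before 0) = 38/140 = 19/70

Let u_k = P(hit 140 before 0 | start at k). Then u_0 = 0, u_140 = 1, and u_k = u_{k-1}/2 + u_{k+1}/2 for 1 ≤ k ≤ 139. This harmonic recurrence is solved by u_k = k/140, giving u_38 = 38/140 = 19/70.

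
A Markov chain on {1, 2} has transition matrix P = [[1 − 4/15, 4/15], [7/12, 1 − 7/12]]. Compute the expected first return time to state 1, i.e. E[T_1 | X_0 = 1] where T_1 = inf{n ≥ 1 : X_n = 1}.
E[T_1 | X_0 = 1] = 1/π_1 = 51/35

For an irreducible recurrent Markov chain with stationary distribution π, E[T_i | X_0 = i] = 1/π_i (Kac's formula). Here π_1 = (7/12)/(4/15 + 7/12) = (7/12)/(17/20) = 35/51, so E[T_1 | X_0 = 1] = 1/π_1 = (4/15 + 7/12)/(7/12) = (17/20)/(7/12) = 51/35.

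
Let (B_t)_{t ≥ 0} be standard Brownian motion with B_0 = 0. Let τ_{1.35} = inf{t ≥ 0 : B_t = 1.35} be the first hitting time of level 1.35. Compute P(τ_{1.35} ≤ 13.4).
P(τ_{1.35} ≤ 13.4) = 2(1 − Φ(1.35/√13.4)) = 2(1 − Φ(0.3688)) ≈ 0.7123

By the reflection principle for standard BM, P(τ_b ≤ t) = 2 · P(B_t ≥ b). Since B_t ~ N(0, t), P(B_t ≥ 1.35) = 1 − Φ(1.35/√t) = 1 − Φ(1.35/√13.4) = 1 − Φ(0.3688) ≈ 0.35614. Doubling: P(τ_{1.35} ≤ 13.4) ≈ 2 · 0.35614 = 0.71228 ≈ 0.7123.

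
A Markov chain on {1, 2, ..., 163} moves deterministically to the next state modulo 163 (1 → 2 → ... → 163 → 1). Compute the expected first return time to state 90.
E[T_90 | X_0 = 90] = 163

The chain cycles deterministically, so starting at state 90 it returns in exactly 163 steps. Equivalently, the stationary distribution is uniform π_j = 1/163 for every state j, so by Kac's formula E[T_90] = 1/π_90 = 163.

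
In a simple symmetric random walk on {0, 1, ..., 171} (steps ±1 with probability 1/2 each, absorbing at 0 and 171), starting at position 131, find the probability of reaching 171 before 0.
P(hit 171 before 0) = 131/171

Let u_k = P(hit 171 before 0 | start at k). Then u_0 = 0, u_171 = 1, and u_k = u_{k-1}/2 + u_{k+1}/2 for 1 ≤ k ≤ 170. This harmonic recurrence is solved by u_k = k/171, giving u_131 = 131/171.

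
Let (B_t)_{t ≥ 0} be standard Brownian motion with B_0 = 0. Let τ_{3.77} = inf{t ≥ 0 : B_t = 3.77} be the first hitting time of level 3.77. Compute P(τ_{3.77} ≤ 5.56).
P(τ_{3.77} ≤ 5.56) = 2(1 − Φ(3.77/√5.56)) = 2(1 − Φ(1.5988)) ≈ 0.1099

By the reflection principle for standard BM, P(τ_b ≤ t) = 2 · P(B_t ≥ b). Since B_t ~ N(0, t), P(B_t ≥ 3.77) = 1 − Φ(3.77/√t) = 1 − Φ(3.77/√5.56) = 1 − Φ(1.5988) ≈ 0.05493. Doubling: P(τ_{3.77} ≤ 5.56) ≈ 2 · 0.05493 = 0.10986 ≈ 0.1099.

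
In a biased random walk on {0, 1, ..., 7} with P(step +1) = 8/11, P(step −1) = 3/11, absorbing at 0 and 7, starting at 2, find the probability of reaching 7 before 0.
P(hit 7 before 0) = (1 − (3/8)^2) / (1 − (3/8)^7) = 360448/418993

Let u_k denote P(reach 7 before 0 | start at k). Boundary: u_0 = 0, u_7 = 1. Recurrence: u_k = 8/11·u_{k+1} + 3/11·u_{k-1} for 1 ≤ k ≤ 6. Try u_k = A + B·r^k with r = q/p = (3/11)/(8/11) = 3/8. Substitution satisfies the recurrence; boundary conditions give:
  u_k = (1 − r^k) / (1 − r^N) = (1 − (3/8)^2) / (1 − (3/8)^7) = 360448/418993.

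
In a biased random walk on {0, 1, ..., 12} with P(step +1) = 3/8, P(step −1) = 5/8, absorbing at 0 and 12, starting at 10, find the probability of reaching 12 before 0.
P(hit 12 before 0) = (1 − (5/3)^10) / (1 − (5/3)^12) = 5459949/15225574

Let u_k denote P(reach 12 before 0 | start at k). Boundary: u_0 = 0, u_12 = 1. Recurrence: u_k = 3/8·u_{k+1} + 5/8·u_{k-1} for 1 ≤ k ≤ 11. Try u_k = A + B·r^k with r = q/p = (5/8)/(3/8) = 5/3. Substitution satisfies the recurrence; boundary conditions give:
  u_k = (1 − r^k) / (1 − r^N) = (1 − (5/3)^10) / (1 − (5/3)^12) = 5459949/15225574.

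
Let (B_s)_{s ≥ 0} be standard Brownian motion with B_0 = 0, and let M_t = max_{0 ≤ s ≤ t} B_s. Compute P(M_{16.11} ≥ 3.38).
P(M_{16.11} ≥ 3.38) = 2·P(B_{16.11} ≥ 3.38) = 2(1 − Φ(3.38/√16.11)) ≈ 0.3997

By the reflection principle for Brownian motion, P(M_t ≥ a) = 2 · P(B_t ≥ a) for a ≥ 0. Since B_t ~ N(0, t), P(B_t ≥ 3.38) = 1 − Φ(3.38/√t) = 1 − Φ(3.38/√16.11) = 1 − Φ(0.8421). So
  P(M_{16.11} ≥ 3.38) = 2(1 − Φ(0.8421)) ≈ 0.3997.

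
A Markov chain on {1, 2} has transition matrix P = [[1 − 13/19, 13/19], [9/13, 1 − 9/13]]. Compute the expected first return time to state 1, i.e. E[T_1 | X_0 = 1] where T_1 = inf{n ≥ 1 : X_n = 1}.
E[T_1 | X_0 = 1] = 1/π_1 = 340/171

For an irreducible recurrent Markov chain with stationary distribution π, E[T_i | X_0 = i] = 1/π_i (Kac's formula). Here π_1 = (9/13)/(13/19 + 9/13) = (9/13)/(340/247) = 171/340, so E[T_1 | X_0 = 1] = 1/π_1 = (13/19 + 9/13)/(9/13) = (340/247)/(9/13) = 340/171.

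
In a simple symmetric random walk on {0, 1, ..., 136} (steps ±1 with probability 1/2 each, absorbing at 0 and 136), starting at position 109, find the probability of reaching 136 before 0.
P(hit 136 before 0) = 109/136

Let u_k = P(hit 136 before 0 | start at k). Then u_0 = 0, u_136 = 1, and u_k = u_{k-1}/2 + u_{k+1}/2 for 1 ≤ k ≤ 135. This harmonic recurrence is solved by u_k = k/136, giving u_109 = 109/136.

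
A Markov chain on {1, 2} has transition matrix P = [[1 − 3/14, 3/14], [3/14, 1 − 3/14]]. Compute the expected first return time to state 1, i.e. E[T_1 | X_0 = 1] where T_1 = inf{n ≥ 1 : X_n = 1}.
E[T_1 | X_0 = 1] = 1/π_1 = 2

For an irreducible recurrent Markov chain with stationary distribution π, E[T_i | X_0 = i] = 1/π_i (Kac's formula). Here π_1 = (3/14)/(3/14 + 3/14) = (3/14)/(3/7) = 1/2, so E[T_1 | X_0 = 1] = 1/π_1 = (3/14 + 3/14)/(3/14) = (3/7)/(3/14) = 2.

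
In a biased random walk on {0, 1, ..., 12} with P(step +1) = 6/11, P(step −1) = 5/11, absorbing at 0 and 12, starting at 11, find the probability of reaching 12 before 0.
P(hit 12 before 0) = (1 − (5/6)^11) / (1 − (5/6)^12) = 1883813586/1932641711

Let u_k denote P(reach 12 before 0 | start at k). Boundary: u_0 = 0, u_12 = 1. Recurrence: u_k = 6/11·u_{k+1} + 5/11·u_{k-1} for 1 ≤ k ≤ 11. Try u_k = A + B·r^k with r = q/p = (5/11)/(6/11) = 5/6. Substitution satisfies the recurrence; boundary conditions give:
  u_k = (1 − r^k) / (1 − r^N) = (1 − (5/6)^11) / (1 − (5/6)^12) = 1883813586/1932641711.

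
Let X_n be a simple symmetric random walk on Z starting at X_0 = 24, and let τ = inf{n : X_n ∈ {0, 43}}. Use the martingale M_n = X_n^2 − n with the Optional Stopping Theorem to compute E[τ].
E[τ] = 456

M_n = X_n^2 − n is a martingale (since E[X_{n+1}^2 | F_n] = X_n^2 + 1). By OST (τ has finite mean in a bounded region), E[M_τ] = E[M_0] = X_0^2 − 0 = 24^2 = 576. Also E[M_τ] = E[X_τ^2] − E[τ]. The walk exits at 0 or 43, with P(hit 43 first) = 24/43, so E[X_τ^2] = 43^2 · 24/43 + 0 = 1032. Thus E[τ] = E[X_τ^2] − E[M_τ] = 1032 − 576 = 456 = 24(43 − 24) = 456.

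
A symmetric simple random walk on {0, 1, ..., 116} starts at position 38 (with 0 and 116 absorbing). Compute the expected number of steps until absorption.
E[τ | X_0 = 38] = 2964

Let v_k = E[τ | X_0 = k]. Boundary: v_0 = v_116 = 0. Recurrence: v_k = 1 + (v_{k-1} + v_{k+1})/2 for 1 ≤ k ≤ 115. The particular solution to v_k − (v_{k-1} + v_{k+1})/2 = 1 is v_k = −k^2. Adding homogeneous solution A + B k and matching boundaries gives v_k = k (116 − k). Substituting k = 38: v_38 = 38 · 78 = 2964.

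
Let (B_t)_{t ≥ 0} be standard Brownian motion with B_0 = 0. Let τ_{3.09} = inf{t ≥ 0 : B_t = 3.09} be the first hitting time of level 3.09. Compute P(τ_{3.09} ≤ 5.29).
P(τ_{3.09} ≤ 5.29) = 2(1 − Φ(3.09/√5.29)) = 2(1 − Φ(1.3435)) ≈ 0.1791

By the reflection principle for standard BM, P(τ_b ≤ t) = 2 · P(B_t ≥ b). Since B_t ~ N(0, t), P(B_t ≥ 3.09) = 1 − Φ(3.09/√t) = 1 − Φ(3.09/√5.29) = 1 − Φ(1.3435) ≈ 0.08956. Doubling: P(τ_{3.09} ≤ 5.29) ≈ 2 · 0.08956 = 0.17912 ≈ 0.1791.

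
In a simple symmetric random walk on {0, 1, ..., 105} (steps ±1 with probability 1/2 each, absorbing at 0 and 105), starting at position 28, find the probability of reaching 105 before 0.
P(hit 105 before 0) = 28/105 = 4/15

Let u_k = P(hit 105 before 0 | start at k). Then u_0 = 0, u_105 = 1, and u_k = u_{k-1}/2 + u_{k+1}/2 for 1 ≤ k ≤ 104. This harmonic recurrence is solved by u_k = k/105, giving u_28 = 28/105 = 4/15.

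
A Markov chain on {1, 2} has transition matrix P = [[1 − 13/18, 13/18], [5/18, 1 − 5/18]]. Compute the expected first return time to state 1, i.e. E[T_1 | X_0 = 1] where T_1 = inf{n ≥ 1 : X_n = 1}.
E[T_1 | X_0 = 1] = 1/π_1 = 18/5

For an irreducible recurrent Markov chain with stationary distribution π, E[T_i | X_0 = i] = 1/π_i (Kac's formula). Here π_1 = (5/18)/(13/18 + 5/18) = (5/18)/(1) = 5/18, so E[T_1 | X_0 = 1] = 1/π_1 = (13/18 + 5/18)/(5/18) = (1)/(5/18) = 18/5.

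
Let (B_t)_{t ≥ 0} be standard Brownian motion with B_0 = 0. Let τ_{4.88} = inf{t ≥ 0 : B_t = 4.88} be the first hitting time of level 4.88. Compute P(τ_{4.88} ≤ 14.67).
P(τ_{4.88} ≤ 14.67) = 2(1 − Φ(4.88/√14.67)) = 2(1 − Φ(1.2741)) ≈ 0.2026

By the reflection principle for standard BM, P(τ_b ≤ t) = 2 · P(B_t ≥ b). Since B_t ~ N(0, t), P(B_t ≥ 4.88) = 1 − Φ(4.88/√t) = 1 − Φ(4.88/√14.67) = 1 − Φ(1.2741) ≈ 0.10131. Doubling: P(τ_{4.88} ≤ 14.67) ≈ 2 · 0.10131 = 0.20262 ≈ 0.2026.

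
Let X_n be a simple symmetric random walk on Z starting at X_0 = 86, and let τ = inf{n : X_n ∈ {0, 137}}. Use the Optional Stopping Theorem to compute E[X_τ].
E[X_τ] = 86

X_n is a martingale and τ is a bounded-mean stopping time (indeed τ is finite a.s. with bounded expectation since the walk is in a bounded region). By the OST, E[X_τ] = E[X_0] = 86. Equivalently: E[X_τ] = 137 · P(hit 137 first) + 0 · P(hit 0 first) = 137 · (86/137) = 86.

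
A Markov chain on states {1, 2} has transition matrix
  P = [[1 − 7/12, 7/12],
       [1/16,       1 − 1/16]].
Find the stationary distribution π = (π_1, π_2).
π_1 = 3/31, π_2 = 28/31

Solve πP = π with π_1 + π_2 = 1. From πP = π: π_1 · (1 − 7/12) + π_2 · 1/16 = π_1 ⇒ π_2 · 1/16 = π_1 · 7/12 ⇒ π_2/π_1 = (7/12)/(1/16) = 28/3. Together with π_1 + π_2 = 1:
  π_1 = (1/16)/(7/12 + 1/16) = (1/16)/(31/48) = 3/31,
  π_2 = (7/12)/(7/12 + 1/16) = (7/12)/(31/48) = 28/31.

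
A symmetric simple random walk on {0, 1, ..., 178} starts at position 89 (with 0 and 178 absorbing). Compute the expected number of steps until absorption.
E[τ | X_0 = 89] = 7921

Let v_k = E[τ | X_0 = k]. Boundary: v_0 = v_178 = 0. Recurrence: v_k = 1 + (v_{k-1} + v_{k+1})/2 for 1 ≤ k ≤ 177. The particular solution to v_k − (v_{k-1} + v_{k+1})/2 = 1 is v_k = −k^2. Adding homogeneous solution A + B k and matching boundaries gives v_k = k (178 − k). Substituting k = 89: v_89 = 89 · 89 = 7921.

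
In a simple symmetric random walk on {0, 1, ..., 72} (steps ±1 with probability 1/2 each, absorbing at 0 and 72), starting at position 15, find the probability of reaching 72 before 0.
P(hit 72 before 0) = 15/72 = 5/24

Let u_k = P(hit 72 before 0 | start at k). Then u_0 = 0, u_72 = 1, and u_k = u_{k-1}/2 + u_{k+1}/2 for 1 ≤ k ≤ 71. This harmonic recurrence is solved by u_k = k/72, giving u_15 = 15/72 = 5/24.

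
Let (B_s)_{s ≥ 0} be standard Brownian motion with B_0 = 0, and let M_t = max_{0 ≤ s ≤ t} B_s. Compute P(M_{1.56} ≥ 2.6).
P(M_{1.56} ≥ 2.6) = 2·P(B_{1.56} ≥ 2.6) = 2(1 − Φ(2.6/√1.56)) ≈ 0.0374

By the reflection principle for Brownian motion, P(M_t ≥ a) = 2 · P(B_t ≥ a) for a ≥ 0. Since B_t ~ N(0, t), P(B_t ≥ 2.6) = 1 − Φ(2.6/√t) = 1 − Φ(2.6/√1.56) = 1 − Φ(2.0817). So
  P(M_{1.56} ≥ 2.6) = 2(1 − Φ(2.0817)) ≈ 0.0374.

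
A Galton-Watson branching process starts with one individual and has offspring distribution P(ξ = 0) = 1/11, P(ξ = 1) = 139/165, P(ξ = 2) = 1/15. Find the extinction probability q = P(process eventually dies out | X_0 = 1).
q = 1

Mean offspring μ = 0·1/11 + 1·139/165 + 2·1/15 = 161/165 ≤ 1. For μ ≤ 1 with offspring not concentrated at 1, the Galton-Watson process goes extinct almost surely, so q = 1.
(Algebraic check: The pgf is f(s) = 1/11 + 139/165·s + 1/15·s². The extinction probability q is the smallest fixed point of f in [0, 1]. Setting s = f(s):
  1/15·s² + (139/165 − 1)·s + 1/11 = 0
  1/15·s² − (1/11 + 1/15)·s + 1/11 = 0
which factors as (s − 1)·(1/15·s − 1/11) = 0, giving roots s = 1 and s = (1/11)/(1/15) = 15/11. Since 15/11 ≥ 1, the smallest root in [0, 1] is s = 1.)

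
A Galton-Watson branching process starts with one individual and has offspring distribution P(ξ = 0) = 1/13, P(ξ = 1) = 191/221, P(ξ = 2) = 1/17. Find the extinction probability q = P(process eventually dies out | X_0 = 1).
q = 1

Mean offspring μ = 0·1/13 + 1·191/221 + 2·1/17 = 217/221 ≤ 1. For μ ≤ 1 with offspring not concentrated at 1, the Galton-Watson process goes extinct almost surely, so q = 1.
(Algebraic check: The pgf is f(s) = 1/13 + 191/221·s + 1/17·s². The extinction probability q is the smallest fixed point of f in [0, 1]. Setting s = f(s):
  1/17·s² + (191/221 − 1)·s + 1/13 = 0
  1/17·s² − (1/13 + 1/17)·s + 1/13 = 0
which factors as (s − 1)·(1/17·s − 1/13) = 0, giving roots s = 1 and s = (1/13)/(1/17) = 17/13. Since 17/13 ≥ 1, the smallest root in [0, 1] is s = 1.)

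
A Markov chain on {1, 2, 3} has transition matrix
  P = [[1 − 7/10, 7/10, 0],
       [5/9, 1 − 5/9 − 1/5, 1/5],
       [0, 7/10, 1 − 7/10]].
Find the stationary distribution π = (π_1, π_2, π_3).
π = (50/131, 63/131, 18/131)

This is a birth-death chain on three states, which satisfies detailed balance: π_1 · P_{12} = π_2 · P_{21} and π_2 · P_{23} = π_3 · P_{32}.
From π_1 · 7/10 = π_2 · 5/9: π_2/π_1 = (7/10)/(5/9) = 63/50.
From π_2 · 1/5 = π_3 · 7/10: π_3/π_2 = (1/5)/(7/10) = 2/7.
Take π_1 proportional to 1; then unnormalized π = (1, 63/50, 9/25). Normalize by dividing by the sum 131/50:
  π = (50/131, 63/131, 18/131).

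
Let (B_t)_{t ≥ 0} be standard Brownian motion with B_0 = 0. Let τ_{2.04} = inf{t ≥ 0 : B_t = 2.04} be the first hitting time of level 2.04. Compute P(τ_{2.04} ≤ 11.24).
P(τ_{2.04} ≤ 11.24) = 2(1 − Φ(2.04/√11.24)) = 2(1 − Φ(0.6085)) ≈ 0.5429

By the reflection principle for standard BM, P(τ_b ≤ t) = 2 · P(B_t ≥ b). Since B_t ~ N(0, t), P(B_t ≥ 2.04) = 1 − Φ(2.04/√t) = 1 − Φ(2.04/√11.24) = 1 − Φ(0.6085) ≈ 0.27143. Doubling: P(τ_{2.04} ≤ 11.24) ≈ 2 · 0.27143 = 0.54286 ≈ 0.5429.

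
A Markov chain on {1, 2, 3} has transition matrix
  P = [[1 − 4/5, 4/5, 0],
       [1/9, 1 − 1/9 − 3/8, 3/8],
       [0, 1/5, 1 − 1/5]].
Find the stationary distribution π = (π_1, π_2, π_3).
π = (10/217, 72/217, 135/217)

This is a birth-death chain on three states, which satisfies detailed balance: π_1 · P_{12} = π_2 · P_{21} and π_2 · P_{23} = π_3 · P_{32}.
From π_1 · 4/5 = π_2 · 1/9: π_2/π_1 = (4/5)/(1/9) = 36/5.
From π_2 · 3/8 = π_3 · 1/5: π_3/π_2 = (3/8)/(1/5) = 15/8.
Take π_1 proportional to 1; then unnormalized π = (1, 36/5, 27/2). Normalize by dividing by the sum 217/10:
  π = (10/217, 72/217, 135/217).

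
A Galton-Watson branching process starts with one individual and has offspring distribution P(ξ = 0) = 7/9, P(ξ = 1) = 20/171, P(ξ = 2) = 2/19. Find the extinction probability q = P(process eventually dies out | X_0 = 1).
q = 1

Mean offspring μ = 0·7/9 + 1·20/171 + 2·2/19 = 56/171 ≤ 1. For μ ≤ 1 with offspring not concentrated at 1, the Galton-Watson process goes extinct almost surely, so q = 1.
(Algebraic check: The pgf is f(s) = 7/9 + 20/171·s + 2/19·s². The extinction probability q is the smallest fixed point of f in [0, 1]. Setting s = f(s):
  2/19·s² + (20/171 − 1)·s + 7/9 = 0
  2/19·s² − (7/9 + 2/19)·s + 7/9 = 0
which factors as (s − 1)·(2/19·s − 7/9) = 0, giving roots s = 1 and s = (7/9)/(2/19) = 133/18. Since 133/18 ≥ 1, the smallest root in [0, 1] is s = 1.)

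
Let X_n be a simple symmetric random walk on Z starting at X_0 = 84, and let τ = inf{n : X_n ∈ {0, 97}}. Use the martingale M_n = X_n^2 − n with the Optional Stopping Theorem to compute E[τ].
E[τ] = 1092

M_n = X_n^2 − n is a martingale (since E[X_{n+1}^2 | F_n] = X_n^2 + 1). By OST (τ has finite mean in a bounded region), E[M_τ] = E[M_0] = X_0^2 − 0 = 84^2 = 7056. Also E[M_τ] = E[X_τ^2] − E[τ]. The walk exits at 0 or 97, with P(hit 97 first) = 84/97, so E[X_τ^2] = 97^2 · 84/97 + 0 = 8148. Thus E[τ] = E[X_τ^2] − E[M_τ] = 8148 − 7056 = 1092 = 84(97 − 84) = 1092.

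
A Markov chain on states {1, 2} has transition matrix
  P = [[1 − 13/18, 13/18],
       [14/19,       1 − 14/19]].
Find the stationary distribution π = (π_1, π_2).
π_1 = 252/499, π_2 = 247/499

Solve πP = π with π_1 + π_2 = 1. From πP = π: π_1 · (1 − 13/18) + π_2 · 14/19 = π_1 ⇒ π_2 · 14/19 = π_1 · 13/18 ⇒ π_2/π_1 = (13/18)/(14/19) = 247/252. Together with π_1 + π_2 = 1:
  π_1 = (14/19)/(13/18 + 14/19) = (14/19)/(499/342) = 252/499,
  π_2 = (13/18)/(13/18 + 14/19) = (13/18)/(499/342) = 247/499.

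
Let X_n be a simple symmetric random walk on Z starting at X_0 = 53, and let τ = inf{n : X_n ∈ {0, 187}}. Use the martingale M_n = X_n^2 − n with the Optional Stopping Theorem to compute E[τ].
E[τ] = 7102

M_n = X_n^2 − n is a martingale (since E[X_{n+1}^2 | F_n] = X_n^2 + 1). By OST (τ has finite mean in a bounded region), E[M_τ] = E[M_0] = X_0^2 − 0 = 53^2 = 2809. Also E[M_τ] = E[X_τ^2] − E[τ]. The walk exits at 0 or 187, with P(hit 187 first) = 53/187, so E[X_τ^2] = 187^2 · 53/187 + 0 = 9911. Thus E[τ] = E[X_τ^2] − E[M_τ] = 9911 − 2809 = 7102 = 53(187 − 53) = 7102.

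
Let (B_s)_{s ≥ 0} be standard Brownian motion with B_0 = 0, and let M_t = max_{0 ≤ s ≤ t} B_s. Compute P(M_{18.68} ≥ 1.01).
P(M_{18.68} ≥ 1.01) = 2·P(B_{18.68} ≥ 1.01) = 2(1 − Φ(1.01/√18.68)) ≈ 0.8152

By the reflection principle for Brownian motion, P(M_t ≥ a) = 2 · P(B_t ≥ a) for a ≥ 0. Since B_t ~ N(0, t), P(B_t ≥ 1.01) = 1 − Φ(1.01/√t) = 1 − Φ(1.01/√18.68) = 1 − Φ(0.2337). So
  P(M_{18.68} ≥ 1.01) = 2(1 − Φ(0.2337)) ≈ 0.8152.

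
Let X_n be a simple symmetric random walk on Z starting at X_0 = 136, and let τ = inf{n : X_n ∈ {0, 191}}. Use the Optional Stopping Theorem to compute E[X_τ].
E[X_τ] = 136

X_n is a martingale and τ is a bounded-mean stopping time (indeed τ is finite a.s. with bounded expectation since the walk is in a bounded region). By the OST, E[X_τ] = E[X_0] = 136. Equivalently: E[X_τ] = 191 · P(hit 191 first) + 0 · P(hit 0 first) = 191 · (136/191) = 136.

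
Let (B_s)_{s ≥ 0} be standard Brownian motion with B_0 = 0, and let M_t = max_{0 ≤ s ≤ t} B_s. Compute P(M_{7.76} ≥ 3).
P(M_{7.76} ≥ 3) = 2·P(B_{7.76} ≥ 3) = 2(1 − Φ(3/√7.76)) ≈ 0.2815

By the reflection principle for Brownian motion, P(M_t ≥ a) = 2 · P(B_t ≥ a) for a ≥ 0. Since B_t ~ N(0, t), P(B_t ≥ 3) = 1 − Φ(3/√t) = 1 − Φ(3/√7.76) = 1 − Φ(1.0769). So
  P(M_{7.76} ≥ 3) = 2(1 − Φ(1.0769)) ≈ 0.2815.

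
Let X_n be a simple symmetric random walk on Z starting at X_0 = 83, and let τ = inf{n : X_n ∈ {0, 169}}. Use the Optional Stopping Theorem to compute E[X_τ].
E[X_τ] = 83

X_n is a martingale and τ is a bounded-mean stopping time (indeed τ is finite a.s. with bounded expectation since the walk is in a bounded region). By the OST, E[X_τ] = E[X_0] = 83. Equivalently: E[X_τ] = 169 · P(hit 169 first) + 0 · P(hit 0 first) = 169 · (83/169) = 83.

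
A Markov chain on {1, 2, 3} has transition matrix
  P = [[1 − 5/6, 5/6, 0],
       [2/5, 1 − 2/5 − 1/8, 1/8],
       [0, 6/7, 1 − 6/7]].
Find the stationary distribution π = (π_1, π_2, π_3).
π = (576/1951, 1200/1951, 175/1951)

This is a birth-death chain on three states, which satisfies detailed balance: π_1 · P_{12} = π_2 · P_{21} and π_2 · P_{23} = π_3 · P_{32}.
From π_1 · 5/6 = π_2 · 2/5: π_2/π_1 = (5/6)/(2/5) = 25/12.
From π_2 · 1/8 = π_3 · 6/7: π_3/π_2 = (1/8)/(6/7) = 7/48.
Take π_1 proportional to 1; then unnormalized π = (1, 25/12, 175/576). Normalize by dividing by the sum 1951/576:
  π = (576/1951, 1200/1951, 175/1951).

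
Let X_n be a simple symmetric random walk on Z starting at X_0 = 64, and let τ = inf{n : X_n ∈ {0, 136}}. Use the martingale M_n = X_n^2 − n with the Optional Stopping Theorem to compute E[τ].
E[τ] = 4608

M_n = X_n^2 − n is a martingale (since E[X_{n+1}^2 | F_n] = X_n^2 + 1). By OST (τ has finite mean in a bounded region), E[M_τ] = E[M_0] = X_0^2 − 0 = 64^2 = 4096. Also E[M_τ] = E[X_τ^2] − E[τ]. The walk exits at 0 or 136, with P(hit 136 first) = 64/136, so E[X_τ^2] = 136^2 · 64/136 + 0 = 8704. Thus E[τ] = E[X_τ^2] − E[M_τ] = 8704 − 4096 = 4608 = 64(136 − 64) = 4608.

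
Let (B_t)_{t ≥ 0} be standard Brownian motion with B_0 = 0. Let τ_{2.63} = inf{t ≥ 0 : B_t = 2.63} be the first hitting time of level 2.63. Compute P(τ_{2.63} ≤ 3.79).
P(τ_{2.63} ≤ 3.79) = 2(1 − Φ(2.63/√3.79)) = 2(1 − Φ(1.3509)) ≈ 0.1767

By the reflection principle for standard BM, P(τ_b ≤ t) = 2 · P(B_t ≥ b). Since B_t ~ N(0, t), P(B_t ≥ 2.63) = 1 − Φ(2.63/√t) = 1 − Φ(2.63/√3.79) = 1 − Φ(1.3509) ≈ 0.08836. Doubling: P(τ_{2.63} ≤ 3.79) ≈ 2 · 0.08836 = 0.17672 ≈ 0.1767.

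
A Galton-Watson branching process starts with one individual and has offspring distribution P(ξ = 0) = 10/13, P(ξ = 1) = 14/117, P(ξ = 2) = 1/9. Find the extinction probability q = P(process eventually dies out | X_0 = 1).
q = 1

Mean offspring μ = 0·10/13 + 1·14/117 + 2·1/9 = 40/117 ≤ 1. For μ ≤ 1 with offspring not concentrated at 1, the Galton-Watson process goes extinct almost surely, so q = 1.
(Algebraic check: The pgf is f(s) = 10/13 + 14/117·s + 1/9·s². The extinction probability q is the smallest fixed point of f in [0, 1]. Setting s = f(s):
  1/9·s² + (14/117 − 1)·s + 10/13 = 0
  1/9·s² − (10/13 + 1/9)·s + 10/13 = 0
which factors as (s − 1)·(1/9·s − 10/13) = 0, giving roots s = 1 and s = (10/13)/(1/9) = 90/13. Since 90/13 ≥ 1, the smallest root in [0, 1] is s = 1.)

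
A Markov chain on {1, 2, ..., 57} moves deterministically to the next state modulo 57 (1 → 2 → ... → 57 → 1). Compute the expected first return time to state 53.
E[T_53 | X_0 = 53] = 57

The chain cycles deterministically, so starting at state 53 it returns in exactly 57 steps. Equivalently, the stationary distribution is uniform π_j = 1/57 for every state j, so by Kac's formula E[T_53] = 1/π_53 = 57.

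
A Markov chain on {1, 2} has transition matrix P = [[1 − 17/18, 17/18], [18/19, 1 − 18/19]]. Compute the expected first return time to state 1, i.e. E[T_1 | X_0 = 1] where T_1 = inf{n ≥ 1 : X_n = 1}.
E[T_1 | X_0 = 1] = 1/π_1 = 647/324

For an irreducible recurrent Markov chain with stationary distribution π, E[T_i | X_0 = i] = 1/π_i (Kac's formula). Here π_1 = (18/19)/(17/18 + 18/19) = (18/19)/(647/342) = 324/647, so E[T_1 | X_0 = 1] = 1/π_1 = (17/18 + 18/19)/(18/19) = (647/342)/(18/19) = 647/324.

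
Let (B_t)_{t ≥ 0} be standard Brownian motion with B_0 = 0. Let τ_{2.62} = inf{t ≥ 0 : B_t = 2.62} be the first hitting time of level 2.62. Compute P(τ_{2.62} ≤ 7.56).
P(τ_{2.62} ≤ 7.56) = 2(1 − Φ(2.62/√7.56)) = 2(1 − Φ(0.9529)) ≈ 0.3406

By the reflection principle for standard BM, P(τ_b ≤ t) = 2 · P(B_t ≥ b). Since B_t ~ N(0, t), P(B_t ≥ 2.62) = 1 − Φ(2.62/√t) = 1 − Φ(2.62/√7.56) = 1 − Φ(0.9529) ≈ 0.17032. Doubling: P(τ_{2.62} ≤ 7.56) ≈ 2 · 0.17032 = 0.34064 ≈ 0.3406.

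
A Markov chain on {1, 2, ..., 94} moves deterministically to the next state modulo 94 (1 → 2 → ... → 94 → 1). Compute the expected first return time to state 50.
E[T_50 | X_0 = 50] = 94

The chain cycles deterministically, so starting at state 50 it returns in exactly 94 steps. Equivalently, the stationary distribution is uniform π_j = 1/94 for every state j, so by Kac's formula E[T_50] = 1/π_50 = 94.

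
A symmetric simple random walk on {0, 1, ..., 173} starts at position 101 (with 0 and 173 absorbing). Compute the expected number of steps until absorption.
E[τ | X_0 = 101] = 7272

Let v_k = E[τ | X_0 = k]. Boundary: v_0 = v_173 = 0. Recurrence: v_k = 1 + (v_{k-1} + v_{k+1})/2 for 1 ≤ k ≤ 172. The particular solution to v_k − (v_{k-1} + v_{k+1})/2 = 1 is v_k = −k^2. Adding homogeneous solution A + B k and matching boundaries gives v_k = k (173 − k). Substituting k = 101: v_101 = 101 · 72 = 7272.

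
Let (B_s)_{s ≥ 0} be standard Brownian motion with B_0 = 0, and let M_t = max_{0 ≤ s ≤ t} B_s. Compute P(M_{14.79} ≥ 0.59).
P(M_{14.79} ≥ 0.59) = 2·P(B_{14.79} ≥ 0.59) = 2(1 − Φ(0.59/√14.79)) ≈ 0.8781

By the reflection principle for Brownian motion, P(M_t ≥ a) = 2 · P(B_t ≥ a) for a ≥ 0. Since B_t ~ N(0, t), P(B_t ≥ 0.59) = 1 − Φ(0.59/√t) = 1 − Φ(0.59/√14.79) = 1 − Φ(0.1534). So
  P(M_{14.79} ≥ 0.59) = 2(1 − Φ(0.1534)) ≈ 0.8781.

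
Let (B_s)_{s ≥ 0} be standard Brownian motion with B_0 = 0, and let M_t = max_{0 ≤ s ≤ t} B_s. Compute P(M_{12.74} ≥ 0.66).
P(M_{12.74} ≥ 0.66) = 2·P(B_{12.74} ≥ 0.66) = 2(1 − Φ(0.66/√12.74)) ≈ 0.8533

By the reflection principle for Brownian motion, P(M_t ≥ a) = 2 · P(B_t ≥ a) for a ≥ 0. Since B_t ~ N(0, t), P(B_t ≥ 0.66) = 1 − Φ(0.66/√t) = 1 − Φ(0.66/√12.74) = 1 − Φ(0.1849). So
  P(M_{12.74} ≥ 0.66) = 2(1 − Φ(0.1849)) ≈ 0.8533.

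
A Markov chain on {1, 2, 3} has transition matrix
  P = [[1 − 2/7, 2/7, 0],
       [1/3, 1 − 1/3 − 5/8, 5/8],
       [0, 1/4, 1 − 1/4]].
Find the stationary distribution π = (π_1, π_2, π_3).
π = (1/4, 3/14, 15/28)

This is a birth-death chain on three states, which satisfies detailed balance: π_1 · P_{12} = π_2 · P_{21} and π_2 · P_{23} = π_3 · P_{32}.
From π_1 · 2/7 = π_2 · 1/3: π_2/π_1 = (2/7)/(1/3) = 6/7.
From π_2 · 5/8 = π_3 · 1/4: π_3/π_2 = (5/8)/(1/4) = 5/2.
Take π_1 proportional to 1; then unnormalized π = (1, 6/7, 15/7). Normalize by dividing by the sum 4:
  π = (1/4, 3/14, 15/28).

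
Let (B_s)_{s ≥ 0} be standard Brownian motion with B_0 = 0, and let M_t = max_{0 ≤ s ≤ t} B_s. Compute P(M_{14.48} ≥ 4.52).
P(M_{14.48} ≥ 4.52) = 2·P(B_{14.48} ≥ 4.52) = 2(1 − Φ(4.52/√14.48)) ≈ 0.2349

By the reflection principle for Brownian motion, P(M_t ≥ a) = 2 · P(B_t ≥ a) for a ≥ 0. Since B_t ~ N(0, t), P(B_t ≥ 4.52) = 1 − Φ(4.52/√t) = 1 − Φ(4.52/√14.48) = 1 − Φ(1.1878). So
  P(M_{14.48} ≥ 4.52) = 2(1 − Φ(1.1878)) ≈ 0.2349.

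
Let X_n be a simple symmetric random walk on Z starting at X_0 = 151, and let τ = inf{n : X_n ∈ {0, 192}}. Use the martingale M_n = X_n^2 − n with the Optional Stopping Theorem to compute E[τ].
E[τ] = 6191

M_n = X_n^2 − n is a martingale (since E[X_{n+1}^2 | F_n] = X_n^2 + 1). By OST (τ has finite mean in a bounded region), E[M_τ] = E[M_0] = X_0^2 − 0 = 151^2 = 22801. Also E[M_τ] = E[X_τ^2] − E[τ]. The walk exits at 0 or 192, with P(hit 192 first) = 151/192, so E[X_τ^2] = 192^2 · 151/192 + 0 = 28992. Thus E[τ] = E[X_τ^2] − E[M_τ] = 28992 − 22801 = 6191 = 151(192 − 151) = 6191.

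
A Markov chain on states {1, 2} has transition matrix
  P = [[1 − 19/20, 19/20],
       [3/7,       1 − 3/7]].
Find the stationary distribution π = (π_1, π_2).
π_1 = 60/193, π_2 = 133/193

Solve πP = π with π_1 + π_2 = 1. From πP = π: π_1 · (1 − 19/20) + π_2 · 3/7 = π_1 ⇒ π_2 · 3/7 = π_1 · 19/20 ⇒ π_2/π_1 = (19/20)/(3/7) = 133/60. Together with π_1 + π_2 = 1:
  π_1 = (3/7)/(19/20 + 3/7) = (3/7)/(193/140) = 60/193,
  π_2 = (19/20)/(19/20 + 3/7) = (19/20)/(193/140) = 133/193.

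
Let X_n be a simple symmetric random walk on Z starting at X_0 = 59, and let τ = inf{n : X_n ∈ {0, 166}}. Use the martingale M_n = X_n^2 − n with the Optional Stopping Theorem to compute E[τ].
E[τ] = 6313

M_n = X_n^2 − n is a martingale (since E[X_{n+1}^2 | F_n] = X_n^2 + 1). By OST (τ has finite mean in a bounded region), E[M_τ] = E[M_0] = X_0^2 − 0 = 59^2 = 3481. Also E[M_τ] = E[X_τ^2] − E[τ]. The walk exits at 0 or 166, with P(hit 166 first) = 59/166, so E[X_τ^2] = 166^2 · 59/166 + 0 = 9794. Thus E[τ] = E[X_τ^2] − E[M_τ] = 9794 − 3481 = 6313 = 59(166 − 59) = 6313.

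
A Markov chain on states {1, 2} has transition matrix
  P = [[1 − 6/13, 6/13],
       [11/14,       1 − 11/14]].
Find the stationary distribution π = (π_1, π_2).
π_1 = 143/227, π_2 = 84/227

Solve πP = π with π_1 + π_2 = 1. From πP = π: π_1 · (1 − 6/13) + π_2 · 11/14 = π_1 ⇒ π_2 · 11/14 = π_1 · 6/13 ⇒ π_2/π_1 = (6/13)/(11/14) = 84/143. Together with π_1 + π_2 = 1:
  π_1 = (11/14)/(6/13 + 11/14) = (11/14)/(227/182) = 143/227,
  π_2 = (6/13)/(6/13 + 11/14) = (6/13)/(227/182) = 84/227.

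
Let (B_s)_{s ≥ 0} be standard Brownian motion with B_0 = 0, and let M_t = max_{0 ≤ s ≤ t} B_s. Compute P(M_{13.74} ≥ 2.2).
P(M_{13.74} ≥ 2.2) = 2·P(B_{13.74} ≥ 2.2) = 2(1 − Φ(2.2/√13.74)) ≈ 0.5528

By the reflection principle for Brownian motion, P(M_t ≥ a) = 2 · P(B_t ≥ a) for a ≥ 0. Since B_t ~ N(0, t), P(B_t ≥ 2.2) = 1 − Φ(2.2/√t) = 1 − Φ(2.2/√13.74) = 1 − Φ(0.5935). So
  P(M_{13.74} ≥ 2.2) = 2(1 − Φ(0.5935)) ≈ 0.5528.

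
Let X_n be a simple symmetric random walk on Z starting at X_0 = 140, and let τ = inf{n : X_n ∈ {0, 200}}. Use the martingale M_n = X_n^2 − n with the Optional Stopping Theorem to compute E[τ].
E[τ] = 8400

M_n = X_n^2 − n is a martingale (since E[X_{n+1}^2 | F_n] = X_n^2 + 1). By OST (τ has finite mean in a bounded region), E[M_τ] = E[M_0] = X_0^2 − 0 = 140^2 = 19600. Also E[M_τ] = E[X_τ^2] − E[τ]. The walk exits at 0 or 200, with P(hit 200 first) = 140/200, so E[X_τ^2] = 200^2 · 140/200 + 0 = 28000. Thus E[τ] = E[X_τ^2] − E[M_τ] = 28000 − 19600 = 8400 = 140(200 − 140) = 8400.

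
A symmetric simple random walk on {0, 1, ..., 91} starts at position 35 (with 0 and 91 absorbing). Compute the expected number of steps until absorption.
E[τ | X_0 = 35] = 1960

Let v_k = E[τ | X_0 = k]. Boundary: v_0 = v_91 = 0. Recurrence: v_k = 1 + (v_{k-1} + v_{k+1})/2 for 1 ≤ k ≤ 90. The particular solution to v_k − (v_{k-1} + v_{k+1})/2 = 1 is v_k = −k^2. Adding homogeneous solution A + B k and matching boundaries gives v_k = k (91 − k). Substituting k = 35: v_35 = 35 · 56 = 1960.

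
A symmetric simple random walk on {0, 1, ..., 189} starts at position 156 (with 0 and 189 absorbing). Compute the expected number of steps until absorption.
E[τ | X_0 = 156] = 5148

Let v_k = E[τ | X_0 = k]. Boundary: v_0 = v_189 = 0. Recurrence: v_k = 1 + (v_{k-1} + v_{k+1})/2 for 1 ≤ k ≤ 188. The particular solution to v_k − (v_{k-1} + v_{k+1})/2 = 1 is v_k = −k^2. Adding homogeneous solution A + B k and matching boundaries gives v_k = k (189 − k). Substituting k = 156: v_156 = 156 · 33 = 5148.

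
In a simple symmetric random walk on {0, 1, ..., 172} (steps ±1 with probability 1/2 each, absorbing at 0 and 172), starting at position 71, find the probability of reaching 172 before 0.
P(hit 172 before 0) = 71/172

Let u_k = P(hit 172 before 0 | start at k). Then u_0 = 0, u_172 = 1, and u_k = u_{k-1}/2 + u_{k+1}/2 for 1 ≤ k ≤ 171. This harmonic recurrence is solved by u_k = k/172, giving u_71 = 71/172.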